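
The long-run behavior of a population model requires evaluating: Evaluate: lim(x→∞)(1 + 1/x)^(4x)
Rewrite as [(1 + 1/x)^x]^4.
lim(1 + 1/x)^x=e^1, so limit=(e^1)^4=e^4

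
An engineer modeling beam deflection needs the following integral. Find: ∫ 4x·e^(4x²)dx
Let u = 4x², du = 8x dx
∫ (1/2)e^u du = e^u/2 + C

Answer: e^(4x²)/2 + C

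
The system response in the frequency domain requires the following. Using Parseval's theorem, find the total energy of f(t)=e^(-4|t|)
Parseval's theorem: E=integral |f(t)|^2 dt=(1/2pi) integral |F(omega)|^2 domega
E=integral_{-inf}^{inf} e^(-8|t|) dt=2 * integral_0^inf e^(-8t) dt=2/(2 * 4)=1/4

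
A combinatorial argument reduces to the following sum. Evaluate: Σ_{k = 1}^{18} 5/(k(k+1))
Partial fractions: 5/(k(k + 1))=5/k - 5/(k + 1)
Telescoping sum: 5(1 - 1/19)=5·18/19

Answer: 90/19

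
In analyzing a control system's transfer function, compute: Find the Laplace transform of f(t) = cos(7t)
L{cos(wt)}=s/(s²+w²)
L{cos(7t)}=s/(s²+49)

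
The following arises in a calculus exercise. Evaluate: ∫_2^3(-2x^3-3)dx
Step 1: Find antiderivative F(x) = (-1/2)x^4-3x
Step 2: F(3) - F(2) = -99/2 - (-14) = -71/2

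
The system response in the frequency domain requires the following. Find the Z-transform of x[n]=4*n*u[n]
Z{n * u[n]} = z/(z-1)^2
By linearity: Z{4 * n * u[n]} = 4z/(z-1)^2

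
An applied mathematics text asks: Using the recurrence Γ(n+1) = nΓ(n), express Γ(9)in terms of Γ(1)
Γ(9) = 8Γ(8) = 8·7Γ(7) = ... = 8!·Γ(1) = 40320·Γ(1)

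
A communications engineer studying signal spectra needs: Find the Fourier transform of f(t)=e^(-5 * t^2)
The Fourier transform of a Gaussian e^(-a * t^2) is sqrt(pi/a) * e^(-omega^2/(4a)).
With a=5: F(omega)=sqrt(pi/5) * e^(-omega^2/20)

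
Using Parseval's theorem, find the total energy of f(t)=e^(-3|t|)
Parseval's theorem: E=integral |f(t)|^2 dt=(1/2pi) integral |F(omega)|^2 domega
E=integral_{-inf}^{inf} e^(-6|t|) dt=2*integral_0^inf e^(-6t) dt=2/(2*3)=1/3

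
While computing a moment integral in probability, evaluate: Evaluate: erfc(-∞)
erfc(x)=1 - erf(x); erfc(-∞)=1 - erf(-∞)=1 - (-1)=2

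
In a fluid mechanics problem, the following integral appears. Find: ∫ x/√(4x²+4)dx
Let u=4x² + 4, du=8x dx
∫ (1/8)·u^(-1/2) du=√u/4 + C

Answer: √(4x² + 4)/4 + C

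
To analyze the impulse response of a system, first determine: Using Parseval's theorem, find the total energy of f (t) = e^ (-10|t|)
Parseval's theorem: E = integral |f(t)|^2 dt = (1/2pi) integral |F(omega)|^2 domega
E = integral_{-inf}^{inf} e^(-20|t|) dt = 2 * integral_0^inf e^(-20t) dt = 2/(2 * 10) = 1/10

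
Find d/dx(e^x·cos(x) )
Product rule: (fg)' = f'g + fg'
f = e^x, f' = e^x
g = cos(x), g' = -sin(x)

Answer: e^x·cos(x) - e^x·sin(x)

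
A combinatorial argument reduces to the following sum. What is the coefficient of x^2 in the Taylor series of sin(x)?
sin(x) has only odd powers. Coefficient of x^2 = 0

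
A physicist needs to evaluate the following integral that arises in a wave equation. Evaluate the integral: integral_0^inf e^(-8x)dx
integral_0^inf e^(-8x) dx = [-1/8*e^(-8x)]_0^inf
= 0 - (-1/8) = 1/8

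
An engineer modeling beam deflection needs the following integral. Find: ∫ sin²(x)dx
Using identity sin²(u) = (1 - cos(2u))/2:
∫ (1 - cos(2x))/2 dx = x/2 - sin(2x)/4+C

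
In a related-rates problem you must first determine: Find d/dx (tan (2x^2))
Chain rule: d/dx[tan(u)]=sec²(u)·u' where u=2x^2
u'=4x

Answer: 4x·sec²(2x^2)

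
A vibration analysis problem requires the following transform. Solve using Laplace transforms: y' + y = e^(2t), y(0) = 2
Take L: sY - 2+Y=1/(s-2)
Y(s+1)=1/(s-2)+2
Y=1/((s-2)(s+1))+2/(s+1)
Partial fractions: 1/((s-2)(s+1))=(1/3)/(s-2) - (1/3)/(s+1)
So Y=(1/3)/(s-2)+(5/3)/(s+1)
Inverse Laplace transform (L^(-1){1/(s-2)}=e^(2t), L^(-1){1/(s+1)}=e^(-t)):

Answer: y(t)=(1/3)·e^(2t)+(5/3)·e^(-t)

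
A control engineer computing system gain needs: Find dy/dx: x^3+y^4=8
Differentiate: 3x^2 + 4y^3·(dy/dx)=0
dy/dx=-3x^2/(4y^3)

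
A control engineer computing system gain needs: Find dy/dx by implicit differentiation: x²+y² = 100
Differentiate both sides: 2x + 2y·(dy/dx) = 0
Solve: dy/dx = -2x/(2y) = -x/y

Answer: dy/dx = -x/y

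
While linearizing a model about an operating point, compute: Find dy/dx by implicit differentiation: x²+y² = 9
Differentiate both sides: 2x + 2y·(dy/dx) = 0
Solve: dy/dx = -2x/(2y) = -x/y

Answer: dy/dx = -x/y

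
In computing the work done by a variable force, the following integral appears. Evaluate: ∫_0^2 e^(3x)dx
Antiderivative: (1/3)e^(3x)
Evaluate: (1/3)(e^6 - 1)

Answer: (e^6 - 1)/3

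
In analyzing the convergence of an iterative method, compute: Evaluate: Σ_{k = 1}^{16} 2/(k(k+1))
Partial fractions: 2/(k(k+1)) = 2/k - 2/(k+1)
Telescoping sum: 2(1-1/17) = 2·16/17

Answer: 32/17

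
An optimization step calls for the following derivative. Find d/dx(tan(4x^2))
Chain rule: d/dx[tan(u)] = sec²(u)·u' where u = 4x^2
u' = 8x

Answer: 8x·sec²(4x^2)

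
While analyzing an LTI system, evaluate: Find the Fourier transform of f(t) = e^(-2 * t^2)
The Fourier transform of a Gaussian e^(-a*t^2) is sqrt(pi/a)*e^(-omega^2/(4a)).
With a = 2: F(omega) = sqrt(pi/2)*e^(-omega^2/8)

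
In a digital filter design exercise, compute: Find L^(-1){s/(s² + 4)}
L^(-1){s/(s²+w²)}=cos(wt)
Here w=2

Answer: cos(2t)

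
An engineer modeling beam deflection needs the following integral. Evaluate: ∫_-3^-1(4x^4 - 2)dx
Step 1: Find antiderivative F(x)=(4/5)x^5 - 2x
Step 2: F(-1) - F(-3)=6/5 - (-942/5)=948/5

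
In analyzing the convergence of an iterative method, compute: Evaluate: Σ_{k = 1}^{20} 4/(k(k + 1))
Partial fractions: 4/(k(k+1)) = 4/k - 4/(k+1)
Telescoping sum: 4(1-1/21) = 4·20/21

Answer: 80/21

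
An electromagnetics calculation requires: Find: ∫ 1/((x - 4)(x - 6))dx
Partial fractions: 1/((x-4)(x-6))=A/(x-4)+B/(x-6)
A=-1/2, B=1/2
∫ [-1/2· 1/(x-4)+1/2· 1/(x-6)] dx
=(1/2)[ln|x-6| - ln|x-4|]+C

Answer: (1/2)·ln|(x-6)/(x-4)|+C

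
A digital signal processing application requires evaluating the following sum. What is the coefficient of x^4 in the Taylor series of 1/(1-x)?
1/(1-x) = Σ x^n for |x|<1
All coefficients are 1

Answer: 1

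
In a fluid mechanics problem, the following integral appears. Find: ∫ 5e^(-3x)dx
Since d/dx[e^(-3x)]=-3e^(-3x), we get -5/3 e^(-3x) + C

Answer: (-5/3)e^(-3x) + C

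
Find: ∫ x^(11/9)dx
Power rule: ∫ x^(11/9) dx = x^(20/9)/(20/9)+C

Answer: (9/20)·x^(20/9)+C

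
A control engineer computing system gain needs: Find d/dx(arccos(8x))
d/dx[arccos(u)]=-u'/√(1-u²), u=8x, u'=8

Answer: -8/√(1-64x²)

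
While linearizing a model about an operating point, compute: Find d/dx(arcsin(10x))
d/dx[arcsin(u)]=u'/√(1-u²), u=10x, u'=10

Answer: 10/√(1 - 100x²)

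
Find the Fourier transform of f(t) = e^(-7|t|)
Using the standard pair: F{e^(-a|t|)}=2a/(a^2 + omega^2)
With a=7: F(omega)=14/(49 + omega^2)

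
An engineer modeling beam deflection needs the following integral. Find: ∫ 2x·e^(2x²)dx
Let u = 2x², du = 4x dx
∫ (1/2)e^u du = e^u/2+C

Answer: e^(2x²)/2+C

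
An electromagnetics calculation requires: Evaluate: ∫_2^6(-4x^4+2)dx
Step 1: Find antiderivative F(x) = (-4/5)x^5+2x
Step 2: F(6) - F(2) = -31044/5 - (-108/5) = -30936/5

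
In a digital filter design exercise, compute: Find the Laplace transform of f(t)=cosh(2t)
L{cosh(at)}=s/(s²-a²)
L{cosh(2t)}=s/(s²-4)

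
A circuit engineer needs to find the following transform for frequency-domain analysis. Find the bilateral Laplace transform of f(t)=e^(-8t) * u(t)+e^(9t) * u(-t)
For e^(-8t)*u(t): L = 1/(s + 8), Re(s) > -8
For e^(9t)*u(-t): L = -1/(s-9), Re(s) < 9
Combined: F(s) = 1/(s + 8) - 1/(s-9), -8 < Re(s) < 9

Answer: 1/(s + 8) - 1/(s-9), ROC: -8 < Re(s) < 9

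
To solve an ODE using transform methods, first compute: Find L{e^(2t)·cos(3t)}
First shifting: L{e^(at)f(t)} = F(s-a)
L{cos(3t)} = s/(s² + 9)
Shift: (s-2)/((s-2)² + 9)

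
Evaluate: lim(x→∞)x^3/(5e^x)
Apply L'Hôpital 3 times (∞/∞ each time):
Eventually get 3!/(5e^x) → 0

Answer: 0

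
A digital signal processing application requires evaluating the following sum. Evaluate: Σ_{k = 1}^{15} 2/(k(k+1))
Partial fractions: 2/(k(k + 1)) = 2/k - 2/(k + 1)
Telescoping sum: 2(1 - 1/16) = 2·15/16

Answer: 15/8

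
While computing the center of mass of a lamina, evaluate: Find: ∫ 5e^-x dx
Since d/dx[e^-x]=- e^-x, we get -5e^-x + C

Answer: -5e^-x + C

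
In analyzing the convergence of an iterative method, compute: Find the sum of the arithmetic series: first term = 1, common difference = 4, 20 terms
Last term: a_n=1 + (20 - 1)·4=77
Sum=n(a_1 + a_n)/2=20(1 + 77)/2=780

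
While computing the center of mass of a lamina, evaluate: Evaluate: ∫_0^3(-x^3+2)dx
Step 1: Find antiderivative F(x)=(-1/4)x^4+2x
Step 2: F(3) - F(0)=-57/4 - (0)=-57/4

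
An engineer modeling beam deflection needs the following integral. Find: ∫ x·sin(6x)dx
By parts: u = x, dv = sin(6x) dx
du = dx, v = -cos(6x)/6
= -x·cos(6x)/6 + sin(6x)/6² + C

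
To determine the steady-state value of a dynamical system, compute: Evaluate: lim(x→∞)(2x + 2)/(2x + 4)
Divide numerator and denominator by x:
lim (2 + 2/x)/(2 + 4/x)=1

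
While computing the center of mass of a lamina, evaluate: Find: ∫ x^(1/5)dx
Power rule: ∫ x^(1/5) dx = x^(6/5)/(6/5) + C

Answer: (5/6)·x^(6/5) + C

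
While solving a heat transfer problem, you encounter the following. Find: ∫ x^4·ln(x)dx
By parts: u = ln(x), dv = x^4 dx
du = 1/x dx, v = x^5/5
= x^5·ln(x)/5 - ∫ x^4/5 dx
= x^5·ln(x)/5 - x^5/25 + C

Answer: x^5(ln(x)/5 - 1/25) + C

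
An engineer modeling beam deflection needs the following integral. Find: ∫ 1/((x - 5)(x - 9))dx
Partial fractions: 1/((x-5)(x-9))=A/(x-5)+B/(x-9)
A=-1/4, B=1/4
∫ [-1/4· 1/(x-5)+1/4· 1/(x-9)] dx
=(1/4)[ln|x-9| - ln|x-5|]+C

Answer: (1/4)·ln|(x-9)/(x-5)|+C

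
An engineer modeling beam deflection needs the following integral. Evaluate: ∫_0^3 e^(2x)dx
Antiderivative: (1/2)e^(2x)
Evaluate: (1/2)(e^6 - 1)

Answer: (e^6 - 1)/2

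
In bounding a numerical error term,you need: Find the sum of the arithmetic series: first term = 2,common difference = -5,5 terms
Last term: a_n = 2 + (5 - 1)·-5 = -18
Sum = n(a_1 + a_n)/2 = 5(2 + (-18))/2 = -40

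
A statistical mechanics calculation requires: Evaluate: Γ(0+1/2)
Γ(1/2) = √π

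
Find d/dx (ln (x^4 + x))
Chain rule: d/dx[ln(u)] = u'/u where u = x^4 + x
u' = 4x^3 + 1

Answer: (4x^3 + 1)/(x^4 + x)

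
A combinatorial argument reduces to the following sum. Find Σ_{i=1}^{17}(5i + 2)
=5·Σ i + 2·17=5·153 + 34=799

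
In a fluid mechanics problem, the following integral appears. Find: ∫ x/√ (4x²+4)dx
Let u = 4x² + 4, du = 8x dx
∫ (1/8)·u^(-1/2) du = √u/4 + C

Answer: √(4x² + 4)/4 + C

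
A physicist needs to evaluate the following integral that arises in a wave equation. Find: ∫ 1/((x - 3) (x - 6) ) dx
Partial fractions: 1/((x-3)(x-6))=A/(x-3) + B/(x-6)
A=-1/3, B=1/3
∫ [-1/3· 1/(x-3) + 1/3· 1/(x-6)] dx
=(1/3)[ln|x-6| - ln|x-3|] + C

Answer: (1/3)·ln|(x-6)/(x-3)| + C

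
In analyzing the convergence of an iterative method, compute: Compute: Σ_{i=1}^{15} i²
Using formula: Σ i^2 = n(n+1)(2n+1)/6 = 15·16·31/6 = 1240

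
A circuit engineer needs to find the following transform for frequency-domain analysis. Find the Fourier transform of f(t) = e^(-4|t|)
Using the standard pair: F{e^(-a|t|)} = 2a/(a^2 + omega^2)
With a = 4: F(omega) = 8/(16 + omega^2)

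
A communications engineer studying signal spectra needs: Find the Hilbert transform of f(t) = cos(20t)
The Hilbert transform shifts each frequency component by -pi/2.
H{cos(wt)}=sin(wt)
With w=20: H{cos(20t)}=sin(20t)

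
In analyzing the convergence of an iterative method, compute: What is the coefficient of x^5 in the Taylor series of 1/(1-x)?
1/(1-x)=Σ x^n for |x|<1
All coefficients are 1

Answer: 1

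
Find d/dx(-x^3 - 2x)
Power rule: d/dx(ax^n)=n·a·x^(n-1)
Term by term: -3·x^2 - 2

Answer: -3x^2 - 2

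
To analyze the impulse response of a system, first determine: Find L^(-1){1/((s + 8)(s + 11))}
Partial fractions: 1/((s+8)(s+11))=A/(s+8)+B/(s+11)
Cover-up: A=1/(s+11)|_{s=-8}=1/3; B=1/(s+8)|_{s=-11}=-1/3
L^(-1)=(1/3)e^(-8t) - (1/3)e^(-11t)

Answer: (1/3)(e^(-8t) - e^(-11t))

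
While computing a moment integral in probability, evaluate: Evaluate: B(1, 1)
B(x,y)=Γ(x)Γ(y)/Γ(x+y)=(x-1)!(y-1)!/(x+y-1)!
B(1,1)=0!·0!/1!=1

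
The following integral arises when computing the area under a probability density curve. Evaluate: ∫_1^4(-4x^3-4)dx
Step 1: Find antiderivative F(x) = -x^4-4x
Step 2: F(4) - F(1) = -272 - (-5) = -267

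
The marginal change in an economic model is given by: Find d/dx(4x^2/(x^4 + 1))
Quotient rule: (f/g)' = (f'g - fg')/g²
f = 4x^2, f' = 8x
g = x^4+1, g' = 4x^3

Answer: (8x·(x^4+1)-16x^5)/(x^4+1)²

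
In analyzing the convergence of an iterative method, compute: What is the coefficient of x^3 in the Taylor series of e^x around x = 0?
Taylor series of e^x = Σ x^n/n!
Coefficient of x^3 = 1/3! = 1/6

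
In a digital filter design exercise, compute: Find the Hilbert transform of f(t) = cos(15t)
The Hilbert transform shifts each frequency component by -pi/2.
H{cos(wt)} = sin(wt)
With w = 15: H{cos(15t)} = sin(15t)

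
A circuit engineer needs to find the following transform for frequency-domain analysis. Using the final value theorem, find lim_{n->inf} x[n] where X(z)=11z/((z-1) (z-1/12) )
Final value theorem: lim x[n]=lim_{z->1} (z-1) * X(z)
(z-1) * X(z)=11z/(z-1/12)
As z->1: 11/(1-1/12)=11/(11/12)=12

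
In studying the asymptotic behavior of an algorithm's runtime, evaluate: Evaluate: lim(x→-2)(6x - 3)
Polynomial is continuous, so substitute x = -2:
6·(-2) - 3 = -15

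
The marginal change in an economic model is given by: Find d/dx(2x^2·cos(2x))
Product rule: (fg)' = f'g+fg'
f = 2x^2, f' = 4x
g = cos(2x), g' = -2·sin(2x)

Answer: 4x·cos(2x)-4x^2·sin(2x)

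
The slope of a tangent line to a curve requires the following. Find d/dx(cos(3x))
Chain rule: d/dx[cos(u)] = -sin(u)·u' where u = 3x
u' = 3

Answer: -3·sin(3x)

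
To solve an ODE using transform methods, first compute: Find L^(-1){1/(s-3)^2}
L^(-1){1/(s-a)^n} = t^(n-1)·e^(at)/(n-1)!
Here a = 3, n = 2: t^1·e^(3t)/1

Answer: t·e^(3t)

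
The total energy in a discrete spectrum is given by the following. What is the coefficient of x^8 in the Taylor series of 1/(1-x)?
1/(1-x) = Σ x^n for |x|<1
All coefficients are 1

Answer: 1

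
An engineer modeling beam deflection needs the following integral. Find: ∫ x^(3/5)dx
Power rule: ∫ x^(3/5) dx = x^(8/5)/(8/5) + C

Answer: (5/8)·x^(8/5) + C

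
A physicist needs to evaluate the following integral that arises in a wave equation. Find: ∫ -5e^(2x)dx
Since d/dx[e^(2x)] = 2e^(2x), we get -5/2 e^(2x)+C

Answer: (-5/2)e^(2x)+C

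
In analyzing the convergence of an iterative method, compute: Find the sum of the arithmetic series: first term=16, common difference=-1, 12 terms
Last term: a_n=16 + (12 - 1)·-1=5
Sum=n(a_1 + a_n)/2=12(16 + 5)/2=126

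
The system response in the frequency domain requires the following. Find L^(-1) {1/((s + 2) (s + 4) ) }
Partial fractions: 1/((s+2)(s+4))=A/(s+2)+B/(s+4)
Cover-up: A=1/(s+4)|_{s=-2}=1/2; B=1/(s+2)|_{s=-4}=-1/2
L^(-1)=(1/2)e^(-2t) - (1/2)e^(-4t)

Answer: (1/2)(e^(-2t) - e^(-4t))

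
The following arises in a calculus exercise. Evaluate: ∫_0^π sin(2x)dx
Antiderivative: -cos(2x)/2
Evaluate at bounds: [-cos(2·π)/2] - [-cos(2·0)/2]
= (-(1) + (1))/2 = 0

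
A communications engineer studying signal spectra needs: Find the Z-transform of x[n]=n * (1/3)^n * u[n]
Using the property Z{n * a^n * u[n]}=az/(z-a)^2
With a=1/3: X(z)=(1/3)z/(z - 1/3)^2, |z| > 1/3

Answer: (1/3)z/(z - 1/3)^2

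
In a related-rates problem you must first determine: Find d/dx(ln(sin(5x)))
Chain rule: d/dx[ln(u)]=u'/u where u=sin(5x)
u'=5cos(5x)

Answer: (5cos(5x))/(sin(5x))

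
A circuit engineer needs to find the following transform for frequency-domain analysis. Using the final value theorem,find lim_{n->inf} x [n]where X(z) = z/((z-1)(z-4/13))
Final value theorem: lim x[n]=lim_{z->1} (z-1)*X(z)
(z-1)*X(z)=z/(z-4/13)
As z->1: 1/(1-4/13)=1/(9/13)=13/9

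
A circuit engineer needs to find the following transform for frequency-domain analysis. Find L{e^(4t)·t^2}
First shifting: L{e^(at)f(t)}=F(s-a)
L{t^2}=2/s^3
Shift s → s-4: 2/(s-4)^3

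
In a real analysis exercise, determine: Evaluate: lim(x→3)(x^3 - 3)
Polynomial is continuous, so substitute x=3:
1·3^3-3=24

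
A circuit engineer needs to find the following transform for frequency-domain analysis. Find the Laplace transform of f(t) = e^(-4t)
L{e^(at)}=1/(s-a)
L{e^(-4t)}=1/(s+4)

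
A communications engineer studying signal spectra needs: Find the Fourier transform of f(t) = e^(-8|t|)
Using the standard pair: F{e^(-a|t|)} = 2a/(a^2 + omega^2)
With a = 8: F(omega) = 16/(64 + omega^2)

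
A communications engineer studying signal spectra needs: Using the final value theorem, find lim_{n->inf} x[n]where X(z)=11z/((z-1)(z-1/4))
Final value theorem: lim x[n] = lim_{z->1} (z-1)*X(z)
(z-1)*X(z) = 11z/(z-1/4)
As z->1: 11/(1-1/4) = 11/(3/4) = 44/3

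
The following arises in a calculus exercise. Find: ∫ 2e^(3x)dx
Since d/dx[e^(3x)] = 3e^(3x), we get 2/3 e^(3x)+C

Answer: (2/3)e^(3x)+C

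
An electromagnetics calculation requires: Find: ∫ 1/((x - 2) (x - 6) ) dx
Partial fractions: 1/((x-2)(x-6))=A/(x-2) + B/(x-6)
A=-1/4, B=1/4
∫ [-1/4· 1/(x-2) + 1/4· 1/(x-6)] dx
=(1/4)[ln|x-6| - ln|x-2|] + C

Answer: (1/4)·ln|(x-6)/(x-2)| + C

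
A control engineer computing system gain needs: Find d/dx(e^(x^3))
Chain rule: d/dx[e^u]=e^u · u' where u=x^3
u'=3x^2

Answer: 3x^2·e^(x^3)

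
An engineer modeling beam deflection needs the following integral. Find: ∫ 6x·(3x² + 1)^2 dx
Let u = 3x² + 1, du = 6x dx
∫ u^2 du = u^3/3 + C

Answer: (3x² + 1)^3/3 + C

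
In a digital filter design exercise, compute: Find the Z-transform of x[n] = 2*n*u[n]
Z{n * u[n]} = z/(z-1)^2
By linearity: Z{2 * n * u[n]} = 2z/(z-1)^2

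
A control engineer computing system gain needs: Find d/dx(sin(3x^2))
Chain rule: d/dx[sin(u)] = cos(u)·u' where u = 3x^2
u' = 6x

Answer: 6x·cos(3x^2)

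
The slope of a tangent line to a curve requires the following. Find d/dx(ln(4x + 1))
Chain rule: d/dx[ln(u)]=u'/u where u=4x+1
u'=4

Answer: (4)/(4x+1)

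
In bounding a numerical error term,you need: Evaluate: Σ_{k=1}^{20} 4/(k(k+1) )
Partial fractions: 4/(k(k + 1)) = 4/k - 4/(k + 1)
Telescoping sum: 4(1 - 1/21) = 4·20/21

Answer: 80/21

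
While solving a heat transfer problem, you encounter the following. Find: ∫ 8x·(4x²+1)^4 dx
Let u=4x² + 1, du=8x dx
∫ u^4 du=u^5/5 + C

Answer: (4x² + 1)^5/5 + C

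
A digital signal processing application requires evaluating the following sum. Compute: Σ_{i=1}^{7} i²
Using formula: Σ i^2=n(n+1)(2n+1)/6=7·8·15/6=140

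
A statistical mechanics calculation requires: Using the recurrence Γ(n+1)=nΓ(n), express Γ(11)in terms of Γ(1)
Γ(11) = 10Γ(10) = 10·9Γ(9) = ... = 10!·Γ(1) = 3628800·Γ(1)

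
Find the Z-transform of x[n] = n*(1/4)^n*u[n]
Using the property Z{n*a^n*u[n]} = az/(z-a)^2
With a = 1/4: X(z) = (1/4)z/(z - 1/4)^2, |z| > 1/4

Answer: (1/4)z/(z - 1/4)^2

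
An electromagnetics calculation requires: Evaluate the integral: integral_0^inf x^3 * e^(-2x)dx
This is a Gamma integral. Substitute u=2x (du=2 dx):
integral_0^inf x^3 * e^(-2x) dx=(1/2^4) integral_0^inf u^3 * e^(-u) du
=Gamma(4)/2^4=3!/2^4=6/16

Answer: 3/8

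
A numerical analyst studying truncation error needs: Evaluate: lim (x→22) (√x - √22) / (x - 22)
Multiply by conjugate (√x + √22)/(√x + √22):
= (x - 22)/((x - 22)(√x + √22)) = 1/(√x + √22)
As x → 22: 1/(2√22)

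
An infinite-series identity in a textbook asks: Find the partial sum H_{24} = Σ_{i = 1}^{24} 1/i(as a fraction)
H_24 = 1+1/2+1/3+...+1/24
= 1347822955/356948592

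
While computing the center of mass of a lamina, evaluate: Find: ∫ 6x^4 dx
Using power rule: ∫ 6x^4 dx = 6/5 x^5 + C = (6/5)x^5 + C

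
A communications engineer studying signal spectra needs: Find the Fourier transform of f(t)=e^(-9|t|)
Using the standard pair: F{e^(-a|t|)} = 2a/(a^2 + omega^2)
With a = 9: F(omega) = 18/(81 + omega^2)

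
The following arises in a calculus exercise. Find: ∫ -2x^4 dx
Using power rule: ∫ -2x^4 dx=-2/5 x^5+C=(-2/5)x^5+C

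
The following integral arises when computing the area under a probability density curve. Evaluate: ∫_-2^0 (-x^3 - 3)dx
Step 1: Find antiderivative F(x) = (-1/4)x^4-3x
Step 2: F(0) - F(-2) = 0 - (2) = -2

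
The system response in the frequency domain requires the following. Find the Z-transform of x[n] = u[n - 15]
Using the time-shift property: Z{u[n-15]}=z^(-15)*z/(z-1)
=z^(-14)/(z-1)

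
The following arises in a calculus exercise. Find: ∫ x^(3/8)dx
Power rule: ∫ x^(3/8) dx = x^(11/8)/(11/8) + C

Answer: (8/11)·x^(11/8) + C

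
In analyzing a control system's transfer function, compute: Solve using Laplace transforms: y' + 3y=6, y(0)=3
Take L of both sides: sY(s) - 3 + 3Y(s)=6/s
Y(s)(s + 3)=6/s + 3
Y(s)=6/(s(s + 3)) + 3/(s + 3)
Partial fractions: 6/(s(s + 3))=2/s - 2/(s + 3)
So Y(s)=2/s + 1/(s + 3)
Inverse transform (L^(-1){1/s}=1, L^(-1){1/(s + 3)}=e^(-3t)):

Answer: y(t)=2 + e^(-3t)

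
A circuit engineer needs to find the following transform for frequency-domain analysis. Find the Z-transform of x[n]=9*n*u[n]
Z{n*u[n]}=z/(z-1)^2
By linearity: Z{9*n*u[n]}=9z/(z-1)^2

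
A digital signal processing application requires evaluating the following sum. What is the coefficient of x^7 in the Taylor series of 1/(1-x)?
1/(1-x) = Σ x^n for |x|<1
All coefficients are 1

Answer: 1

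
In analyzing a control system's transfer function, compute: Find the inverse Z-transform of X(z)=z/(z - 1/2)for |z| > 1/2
Standard pair: z/(z-a) <-> a^n*u[n] for causal signals
With a=1/2: x[n]=(1/2)^n*u[n]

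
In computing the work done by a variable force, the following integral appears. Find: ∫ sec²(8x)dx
Since d/dx[tan(8x)] = 8sec²(8x), integral = tan(8x)/8+C

Answer: (1/8)tan(8x)+C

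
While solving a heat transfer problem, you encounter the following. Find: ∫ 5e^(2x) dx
Since d/dx[e^(2x)] = 2e^(2x), we get 5/2 e^(2x) + C

Answer: (5/2)e^(2x) + C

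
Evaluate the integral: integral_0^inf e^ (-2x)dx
integral_0^inf e^(-2x) dx=[-1/2 * e^(-2x)]_0^inf
=0 - (-1/2)=1/2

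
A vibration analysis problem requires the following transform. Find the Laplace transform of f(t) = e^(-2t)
L{e^(at)} = 1/(s-a)
L{e^(-2t)} = 1/(s + 2)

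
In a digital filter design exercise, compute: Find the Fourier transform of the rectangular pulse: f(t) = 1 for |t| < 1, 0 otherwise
F(omega)=integral from -1 to 1 of e^(-j*omega*t) dt
=2*sin(1*omega)/omega=2*sinc(1*omega/pi)

Answer: 2*sin(1*omega)/omega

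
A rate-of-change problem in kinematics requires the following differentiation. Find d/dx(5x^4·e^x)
Product rule: (fg)' = f'g + fg'
f = 5x^4, f' = 20x^3
g = e^x, g' = e^x

Answer: 20x^3·e^x + 5x^4·e^x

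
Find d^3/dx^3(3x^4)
Apply power rule 3 times:
d^1: 12x^3
d^2: 36x^2
d^3: 72x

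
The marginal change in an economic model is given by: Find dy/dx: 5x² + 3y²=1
Differentiate: 10x + 6y·(dy/dx) = 0
dy/dx = -10x/(6y) = -(5/3)·(x/y)

Answer: dy/dx = -(5/3)·(x/y)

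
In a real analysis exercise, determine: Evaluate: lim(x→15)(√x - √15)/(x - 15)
Multiply by conjugate (√x+√15)/(√x+√15):
= (x - 15)/((x - 15)(√x+√15)) = 1/(√x+√15)
As x → 15: 1/(2√15)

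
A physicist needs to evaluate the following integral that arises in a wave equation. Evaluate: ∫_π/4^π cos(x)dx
Antiderivative: sin(x)
Evaluate at bounds: [sin(1·π)/1] - [sin(1·π/4)/1]
= ((0) - (√2/2))/1 = -√2/2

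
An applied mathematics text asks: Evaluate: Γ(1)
Γ(n)=(n-1)! for positive integers
Γ(1)=0!=1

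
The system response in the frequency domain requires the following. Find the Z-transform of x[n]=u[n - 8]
Using the time-shift property: Z{u[n-8]}=z^(-8) * z/(z-1)
=z^(-7)/(z-1)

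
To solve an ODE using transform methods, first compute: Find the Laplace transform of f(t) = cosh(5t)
L{cosh(at)}=s/(s²-a²)
L{cosh(5t)}=s/(s²-25)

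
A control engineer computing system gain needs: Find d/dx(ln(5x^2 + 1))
Chain rule: d/dx[ln(u)]=u'/u where u=5x^2+1
u'=10x

Answer: (10x)/(5x^2+1)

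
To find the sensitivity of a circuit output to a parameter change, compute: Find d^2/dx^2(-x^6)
Apply power rule 2 times:
d^1: -6x^5
d^2: -30x^4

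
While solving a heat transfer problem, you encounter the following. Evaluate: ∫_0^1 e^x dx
Antiderivative: e^x
Evaluate: (e^1-1)

Answer: e^1-1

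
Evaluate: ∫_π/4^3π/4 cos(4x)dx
Antiderivative: sin(4x)/4
Evaluate at bounds: [sin(4·3π/4)/4] - [sin(4·π/4)/4]
= ((0) - (0))/4 = 0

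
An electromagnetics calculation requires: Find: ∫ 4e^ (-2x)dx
Since d/dx[e^(-2x)] = -2e^(-2x), we get -2 e^(-2x) + C

Answer: -2e^(-2x) + C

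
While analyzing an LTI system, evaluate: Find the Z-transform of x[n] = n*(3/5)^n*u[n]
Using the property Z{n * a^n * u[n]} = az/(z-a)^2
With a = 3/5: X(z) = (3/5)z/(z - 3/5)^2, |z| > 3/5

Answer: (3/5)z/(z - 3/5)^2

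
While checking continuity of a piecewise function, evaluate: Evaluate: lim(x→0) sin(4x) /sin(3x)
sin(u) ≈ u for small u:
sin(4x)/sin(3x) ≈ 4x/(3x) = 4/3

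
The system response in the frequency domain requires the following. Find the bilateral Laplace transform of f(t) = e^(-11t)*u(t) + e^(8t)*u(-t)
For e^(-11t)*u(t): L=1/(s+11), Re(s) > -11
For e^(8t)*u(-t): L=-1/(s-8), Re(s) < 8
Combined: F(s)=1/(s+11)-1/(s-8), -11 < Re(s) < 8

Answer: 1/(s+11)-1/(s-8), ROC: -11 < Re(s) < 8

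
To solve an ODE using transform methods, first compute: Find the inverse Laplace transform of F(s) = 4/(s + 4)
L^(-1){4/(s-a)} = c·e^(at)
Here a = -4, c = 4

Answer: 4e^(-4t)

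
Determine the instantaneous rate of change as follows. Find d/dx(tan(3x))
Chain rule: d/dx[tan(u)]=sec²(u)·u' where u=3x
u'=3

Answer: 3·sec²(3x)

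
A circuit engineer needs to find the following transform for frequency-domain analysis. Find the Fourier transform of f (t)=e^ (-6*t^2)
The Fourier transform of a Gaussian e^(-a * t^2) is sqrt(pi/a) * e^(-omega^2/(4a)).
With a = 6: F(omega) = sqrt(pi/6) * e^(-omega^2/24)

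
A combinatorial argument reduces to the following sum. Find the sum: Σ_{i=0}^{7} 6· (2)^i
Geometric series: S = a(1 - r^n)/(1 - r)
a = 6, r = 2, n = 8
S = 6(1 - 256)/-1 = 1530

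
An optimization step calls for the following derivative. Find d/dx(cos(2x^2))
Chain rule: d/dx[cos(u)]=-sin(u)·u' where u=2x^2
u'=4x

Answer: -4x·sin(2x^2)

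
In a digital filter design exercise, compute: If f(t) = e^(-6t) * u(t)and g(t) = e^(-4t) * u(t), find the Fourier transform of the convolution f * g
By the convolution theorem: F{f*g} = F(omega)*G(omega)
F(omega) = 1/(6 + j*omega), G(omega) = 1/(4 + j*omega)
F{f*g} = 1/((6 + j*omega)(4 + j*omega))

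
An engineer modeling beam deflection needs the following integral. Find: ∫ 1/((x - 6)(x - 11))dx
Partial fractions: 1/((x-6)(x-11)) = A/(x-6) + B/(x-11)
A = -1/5, B = 1/5
∫ [-1/5· 1/(x-6) + 1/5· 1/(x-11)] dx
= (1/5)[ln|x-11| - ln|x-6|] + C

Answer: (1/5)·ln|(x-11)/(x-6)| + C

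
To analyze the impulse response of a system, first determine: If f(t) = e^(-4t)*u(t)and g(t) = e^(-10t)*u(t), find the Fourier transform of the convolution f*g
By the convolution theorem: F{f*g} = F(omega)*G(omega)
F(omega) = 1/(4+j*omega), G(omega) = 1/(10+j*omega)
F{f*g} = 1/((4+j*omega)(10+j*omega))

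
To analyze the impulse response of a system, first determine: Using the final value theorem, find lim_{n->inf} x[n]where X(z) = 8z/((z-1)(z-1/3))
Final value theorem: lim x[n] = lim_{z->1} (z-1)*X(z)
(z-1)*X(z) = 8z/(z-1/3)
As z->1: 8/(1 - 1/3) = 8/(2/3) = 12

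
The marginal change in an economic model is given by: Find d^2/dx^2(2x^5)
Apply power rule 2 times:
d^1: 10x^4
d^2: 40x^3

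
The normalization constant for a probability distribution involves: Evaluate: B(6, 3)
B(x,y)=Γ(x)Γ(y)/Γ(x + y)=(x-1)!(y-1)!/(x + y-1)!
B(6,3)=5!·2!/8!=1/168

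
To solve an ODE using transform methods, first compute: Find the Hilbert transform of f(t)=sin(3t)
The Hilbert transform shifts each frequency component by -pi/2.
H{sin(wt)} = -cos(wt)
With w = 3: H{sin(3t)} = -cos(3t)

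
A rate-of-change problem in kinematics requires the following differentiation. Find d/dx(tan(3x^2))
Chain rule: d/dx[tan(u)]=sec²(u)·u' where u=3x^2
u'=6x

Answer: 6x·sec²(3x^2)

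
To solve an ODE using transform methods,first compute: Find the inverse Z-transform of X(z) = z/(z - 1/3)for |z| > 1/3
Standard pair: z/(z-a) <-> a^n * u[n] for causal signals
With a = 1/3: x[n] = (1/3)^n * u[n]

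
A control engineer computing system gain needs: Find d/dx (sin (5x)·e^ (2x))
Product rule: (fg)' = f'g+fg'
f = sin(5x), f' = 5·cos(5x)
g = e^(2x), g' = 2·e^(2x)

Answer: 5·cos(5x)·e^(2x)+2·sin(5x)·e^(2x)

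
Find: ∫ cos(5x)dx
Using substitution u=5x: ∫ cos(u) du/5=sin(u)/5 + C

Answer: (1/5)sin(5x) + C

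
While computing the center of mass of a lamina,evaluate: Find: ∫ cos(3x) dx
Using substitution u = 3x: ∫ cos(u) du/3 = sin(u)/3 + C

Answer: (1/3)sin(3x) + C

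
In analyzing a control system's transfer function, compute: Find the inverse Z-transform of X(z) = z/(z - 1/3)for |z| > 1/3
Standard pair: z/(z-a) <-> a^n * u[n] for causal signals
With a = 1/3: x[n] = (1/3)^n * u[n]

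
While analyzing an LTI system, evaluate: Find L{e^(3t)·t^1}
First shifting: L{e^(at)f(t)}=F(s-a)
L{t^1}=1/s^2
Shift s → s-3: 1/(s-3)^2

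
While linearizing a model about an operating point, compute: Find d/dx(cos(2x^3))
Chain rule: d/dx[cos(u)] = -sin(u)·u' where u = 2x^3
u' = 6x^2

Answer: -6x^2·sin(2x^3)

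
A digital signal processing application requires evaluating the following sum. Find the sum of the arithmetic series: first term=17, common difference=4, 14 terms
Last term: a_n = 17 + (14 - 1)·4 = 69
Sum = n(a_1 + a_n)/2 = 14(17 + 69)/2 = 602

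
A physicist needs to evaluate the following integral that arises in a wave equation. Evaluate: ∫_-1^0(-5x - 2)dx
Step 1: Find antiderivative F(x) = (-5/2)x^2 - 2x
Step 2: F(0) - F(-1) = 0 - (-1/2) = 1/2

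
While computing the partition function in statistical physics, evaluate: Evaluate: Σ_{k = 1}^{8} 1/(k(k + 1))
Partial fractions: 1/(k(k+1))=1/k - 1/(k+1)
Telescoping sum: 1(1-1/9)=1·8/9

Answer: 8/9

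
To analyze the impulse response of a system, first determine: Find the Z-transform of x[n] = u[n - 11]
Using the time-shift property: Z{u[n-11]}=z^(-11) * z/(z-1)
=z^(-10)/(z-1)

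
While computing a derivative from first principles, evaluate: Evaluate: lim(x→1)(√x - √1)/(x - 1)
Multiply by conjugate (√x+√1)/(√x+√1):
=(x - 1)/((x - 1)(√x+√1))=1/(√x+√1)
As x → 1: 1/(2√1)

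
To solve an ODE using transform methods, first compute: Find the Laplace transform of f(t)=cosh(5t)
L{cosh(at)}=s/(s²-a²)
L{cosh(5t)}=s/(s²-25)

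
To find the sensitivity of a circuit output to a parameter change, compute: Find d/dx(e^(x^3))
Chain rule: d/dx[e^u] = e^u · u' where u = x^3
u' = 3x^2

Answer: 3x^2·e^(x^3)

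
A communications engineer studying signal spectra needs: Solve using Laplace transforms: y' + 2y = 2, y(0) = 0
Take L of both sides: sY(s)-0+2Y(s)=2/s
Y(s)(s+2)=2/s+0
Y(s)=2/(s(s+2))+0/(s+2)
Partial fractions: 2/(s(s+2))=1/s - 1/(s+2)
So Y(s)=1/s - 1/(s+2)
Inverse transform (L^(-1){1/s}=1, L^(-1){1/(s+2)}=e^(-2t)):

Answer: y(t)=1 - e^(-2t)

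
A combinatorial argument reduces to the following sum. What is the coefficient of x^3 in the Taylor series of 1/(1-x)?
1/(1-x)=Σ x^n for |x|<1
All coefficients are 1

Answer: 1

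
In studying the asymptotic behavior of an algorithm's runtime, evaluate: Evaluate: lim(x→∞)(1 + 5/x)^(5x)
Rewrite as [(1 + 5/x)^x]^5.
lim(1 + 5/x)^x = e^5, so limit = (e^5)^5 = e^25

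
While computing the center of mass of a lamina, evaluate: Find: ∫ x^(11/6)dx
Power rule: ∫ x^(11/6) dx=x^(17/6)/(17/6)+C

Answer: (6/17)·x^(17/6)+C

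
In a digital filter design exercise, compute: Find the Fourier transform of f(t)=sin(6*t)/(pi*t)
sin(W * t)/(pi * t)=(W/pi) * sinc(W * t/pi) is the impulse response of the ideal low-pass filter with cutoff W (here W=6).
Its Fourier transform is a rectangular function:
F(omega)=1 for |omega| < 6, 0 otherwise

Answer: rect(omega/12) [i.e., 1 for |omega| < 6, 0 otherwise]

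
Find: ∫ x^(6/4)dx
Power rule: ∫ x^(3/2) dx = x^(5/2)/(5/2)+C

Answer: (2/5)·x^(5/2)+C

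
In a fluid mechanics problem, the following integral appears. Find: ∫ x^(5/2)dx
Power rule: ∫ x^(5/2) dx=x^(7/2)/(7/2)+C

Answer: (2/7)·x^(7/2)+C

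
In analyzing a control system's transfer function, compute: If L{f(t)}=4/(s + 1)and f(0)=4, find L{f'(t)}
L{f'(t)} = s·F(s) - f(0) = 4s/(s+1)-4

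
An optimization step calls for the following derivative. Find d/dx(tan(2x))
Chain rule: d/dx[tan(u)] = sec²(u)·u' where u = 2x
u' = 2

Answer: 2·sec²(2x)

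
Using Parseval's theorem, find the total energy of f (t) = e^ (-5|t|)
Parseval's theorem: E = integral |f(t)|^2 dt = (1/2pi) integral |F(omega)|^2 domega
E = integral_{-inf}^{inf} e^(-10|t|) dt = 2*integral_0^inf e^(-10t) dt = 2/(2*5) = 1/5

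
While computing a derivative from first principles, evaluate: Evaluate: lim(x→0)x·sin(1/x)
Squeeze theorem: -|x| ≤ x·sin(1/x) ≤ |x|
Since x → 0 as x → 0, by squeeze theorem the limit is 0

Answer: 0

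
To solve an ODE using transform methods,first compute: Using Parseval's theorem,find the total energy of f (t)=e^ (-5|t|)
Parseval's theorem: E = integral |f(t)|^2 dt = (1/2pi) integral |F(omega)|^2 domega
E = integral_{-inf}^{inf} e^(-10|t|) dt = 2*integral_0^inf e^(-10t) dt = 2/(2*5) = 1/5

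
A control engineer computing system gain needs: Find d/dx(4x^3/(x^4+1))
Quotient rule: (f/g)'=(f'g - fg')/g²
f=4x^3, f'=12x^2
g=x^4+1, g'=4x^3

Answer: (12x^2·(x^4+1)-16x^6)/(x^4+1)²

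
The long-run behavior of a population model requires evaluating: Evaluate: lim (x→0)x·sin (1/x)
Squeeze theorem: -|x| ≤ x·sin(1/x) ≤ |x|
Since x → 0 as x → 0, by squeeze theorem the limit is 0

Answer: 0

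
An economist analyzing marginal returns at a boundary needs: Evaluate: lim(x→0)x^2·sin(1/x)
Squeeze theorem: -|x^2| ≤ x^2·sin(1/x) ≤ |x^2|
Since x^2 → 0 as x → 0, by squeeze theorem the limit is 0

Answer: 0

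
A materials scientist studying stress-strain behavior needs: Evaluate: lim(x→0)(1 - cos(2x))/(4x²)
Using 1-cos(u) ≈ u²/2 for small u:
(1-cos(2x)) ≈ (2x)²/2 = 4x²/2
So limit = 4/(2·4) = 1/2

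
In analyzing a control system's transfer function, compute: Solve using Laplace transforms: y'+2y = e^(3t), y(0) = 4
Take L: sY - 4 + 2Y = 1/(s-3)
Y(s + 2) = 1/(s-3) + 4
Y = 1/((s-3)(s + 2)) + 4/(s + 2)
Partial fractions: 1/((s-3)(s + 2)) = (1/5)/(s-3) - (1/5)/(s + 2)
So Y = (1/5)/(s-3) + (19/5)/(s + 2)
Inverse Laplace transform (L^(-1){1/(s-3)} = e^(3t), L^(-1){1/(s + 2)} = e^(-2t)):

Answer: y(t) = (1/5)·e^(3t) + (19/5)·e^(-2t)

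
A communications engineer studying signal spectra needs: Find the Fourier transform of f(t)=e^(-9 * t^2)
The Fourier transform of a Gaussian e^(-a*t^2) is sqrt(pi/a)*e^(-omega^2/(4a)).
With a=9: F(omega)=sqrt(pi)/3*e^(-omega^2/36)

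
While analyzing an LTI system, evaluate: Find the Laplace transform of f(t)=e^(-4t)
L{e^(at)}=1/(s-a)
L{e^(-4t)}=1/(s + 4)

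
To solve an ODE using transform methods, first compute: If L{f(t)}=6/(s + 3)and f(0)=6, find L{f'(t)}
L{f'(t)}=s·F(s) - f(0)=6s/(s + 3) - 6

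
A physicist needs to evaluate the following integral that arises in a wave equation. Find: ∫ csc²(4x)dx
Since d/dx[-cot(4x)] = 4csc²(4x), integral = -cot(4x)/4+C

Answer: (-1/4)cot(4x)+C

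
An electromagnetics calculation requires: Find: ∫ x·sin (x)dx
By parts: u=x, dv=sin(x) dx
du=dx, v=-cos(x)
=-x·cos(x)+sin(x)+C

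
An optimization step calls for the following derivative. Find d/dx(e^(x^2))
Chain rule: d/dx[e^u] = e^u · u' where u = x^2
u' = 2x

Answer: 2x·e^(x^2)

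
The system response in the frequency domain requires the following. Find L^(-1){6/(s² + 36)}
L^(-1){w/(s²+w²)}=sin(wt)
Here w=6

Answer: sin(6t)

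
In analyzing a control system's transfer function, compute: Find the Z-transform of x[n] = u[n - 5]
Using the time-shift property: Z{u[n-5]}=z^(-5)*z/(z-1)
=z^(-4)/(z-1)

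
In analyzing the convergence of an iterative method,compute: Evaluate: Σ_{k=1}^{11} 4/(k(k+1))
Partial fractions: 4/(k(k+1))=4/k - 4/(k+1)
Telescoping sum: 4(1-1/12)=4·11/12

Answer: 11/3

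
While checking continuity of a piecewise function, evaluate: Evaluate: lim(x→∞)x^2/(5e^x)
Apply L'Hôpital 2 times (∞/∞ each time):
Eventually get 2!/(5e^x) → 0

Answer: 0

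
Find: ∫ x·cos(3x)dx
By parts: u=x, dv=cos(3x) dx
du=dx, v=sin(3x)/3
=x·sin(3x)/3+cos(3x)/3²+C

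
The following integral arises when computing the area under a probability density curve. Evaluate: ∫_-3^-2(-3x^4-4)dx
Step 1: Find antiderivative F(x)=(-3/5)x^5 - 4x
Step 2: F(-2) - F(-3)=136/5 - (789/5)=-653/5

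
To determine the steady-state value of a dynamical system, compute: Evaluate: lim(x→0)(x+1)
Polynomial is continuous, so substitute x=0:
1·0 + 1=1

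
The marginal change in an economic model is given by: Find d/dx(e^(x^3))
Chain rule: d/dx[e^u] = e^u · u' where u = x^3
u' = 3x^2

Answer: 3x^2·e^(x^3)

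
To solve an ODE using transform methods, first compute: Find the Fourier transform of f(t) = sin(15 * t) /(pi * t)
sin(W * t)/(pi * t)=(W/pi) * sinc(W * t/pi) is the impulse response of the ideal low-pass filter with cutoff W (here W=15).
Its Fourier transform is a rectangular function:
F(omega)=1 for |omega| < 15, 0 otherwise

Answer: rect(omega/30) [i.e., 1 for |omega| < 15, 0 otherwise]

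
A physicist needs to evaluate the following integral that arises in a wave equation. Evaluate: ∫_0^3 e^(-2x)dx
Antiderivative: (1/(-2))e^(-2x)
Evaluate: (1/(-2))(e^-6-1)

Answer: (e^-6-1)/(-2)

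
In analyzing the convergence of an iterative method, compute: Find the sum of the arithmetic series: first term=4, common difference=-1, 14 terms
Last term: a_n = 4+(14-1)·-1 = -9
Sum = n(a_1+a_n)/2 = 14(4+(-9))/2 = -35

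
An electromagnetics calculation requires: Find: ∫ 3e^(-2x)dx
Since d/dx[e^(-2x)] = -2e^(-2x), we get -3/2 e^(-2x) + C

Answer: (-3/2)e^(-2x) + C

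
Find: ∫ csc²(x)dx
Since d/dx[-cot(x)]=csc²(x), integral=-cot(x) + C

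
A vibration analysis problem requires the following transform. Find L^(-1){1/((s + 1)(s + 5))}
Partial fractions: 1/((s+1)(s+5))=A/(s+1)+B/(s+5)
Cover-up: A=1/(s+5)|_{s=-1}=1/4; B=1/(s+1)|_{s=-5}=-1/4
L^(-1)=(1/4)e^(-t) - (1/4)e^(-5t)

Answer: (1/4)(e^(-t) - e^(-5t))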